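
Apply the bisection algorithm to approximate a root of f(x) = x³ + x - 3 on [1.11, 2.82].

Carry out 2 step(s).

f(x) = x³ + x - 3
Initial interval: [1.11, 2.82]

Iteration 1:
  c_1 = (1.110000 + 2.820000)/2 = 1.965000
  f(c_1) = f(1.965000) = 6.552307
  f(a) × f(c) < 0, new interval: [1.110000, 1.965000]
Iteration 2:
  c_2 = (1.110000 + 1.965000)/2 = 1.537500
  f(c_2) = f(1.537500) = 2.172006
  f(a) × f(c) < 0, new interval: [1.110000, 1.537500]

After 2 iteration(s), the approximation is c_2 = 1.537500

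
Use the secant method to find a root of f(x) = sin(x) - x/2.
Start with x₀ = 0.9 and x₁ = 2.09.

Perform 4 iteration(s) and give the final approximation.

f(x) = sin(x) - x/2
x₀ = 0.9, x₁ = 2.09

Secant formula: x_{n+1} = x_n - f(x_n)(x_n - x_{n-1})/(f(x_n) - f(x_{n-1}))

Iteration 1:
  f(0.900000) = 0.333327
  f(2.090000) = -0.176785
  x_2 = 2.090000 - (-0.176785)×(2.090000 - 0.900000)/(-0.176785 - 0.333327)
       = 1.677592
Iteration 2:
  f(2.090000) = -0.176785
  f(1.677592) = 0.155507
  x_3 = 1.677592 - 0.155507×(1.677592 - 2.090000)/(0.155507 - (-0.176785))
       = 1.870591
Iteration 3:
  f(1.677592) = 0.155507
  f(1.870591) = 0.020101
  x_4 = 1.870591 - 0.020101×(1.870591 - 1.677592)/(0.020101 - 0.155507)
       = 1.899243
Iteration 4:
  f(1.870591) = 0.020101
  f(1.899243) = -0.003077
  x_5 = 1.899243 - (-0.003077)×(1.899243 - 1.870591)/(-0.003077 - 0.020101)
       = 1.895439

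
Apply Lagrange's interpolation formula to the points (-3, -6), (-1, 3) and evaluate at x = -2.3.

Lagrange interpolation formula:
P(x) = Σ yᵢ × Lᵢ(x)
where Lᵢ(x) = Π_{j≠i} (x - xⱼ)/(xᵢ - xⱼ)

L_0(-2.3) = (-2.3 - (-1))/(-3 - (-1)) = 0.650000
L_1(-2.3) = (-2.3 - (-3))/(-1 - (-3)) = 0.350000

P(-2.3) = (-6)×L_0(-2.3) + 3×L_1(-2.3)
P(-2.3) = -2.850000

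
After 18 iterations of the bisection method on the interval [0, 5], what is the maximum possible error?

Bisection error bound: |error| ≤ (b-a)/2^n
|error| ≤ (5 - 0)/2^18 = 5/2^18
|error| ≤ 0.0000190735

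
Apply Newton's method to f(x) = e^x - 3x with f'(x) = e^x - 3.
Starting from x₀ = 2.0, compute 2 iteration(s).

f(x) = e^x - 3x
f'(x) = e^x - 3
x₀ = 2.0

Newton-Raphson formula: x_{n+1} = x_n - f(x_n)/f'(x_n)

Iteration 1:
  f(2.000000) = 1.389056
  f'(2.000000) = 4.389056
  x_1 = 2.000000 - 1.389056/4.389056 = 1.683518
Iteration 2:
  f(1.683518) = 0.333912
  f'(1.683518) = 2.384467
  x_2 = 1.683518 - 0.333912/2.384467 = 1.543482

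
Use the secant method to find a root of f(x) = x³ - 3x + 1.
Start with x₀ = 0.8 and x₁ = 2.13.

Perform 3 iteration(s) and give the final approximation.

f(x) = x³ - 3x + 1
x₀ = 0.8, x₁ = 2.13

Secant formula: x_{n+1} = x_n - f(x_n)(x_n - x_{n-1})/(f(x_n) - f(x_{n-1}))

Iteration 1:
  f(0.800000) = -0.888000
  f(2.130000) = 4.273597
  x_2 = 2.130000 - 4.273597×(2.130000 - 0.800000)/(4.273597 - (-0.888000))
       = 1.028813
Iteration 2:
  f(2.130000) = 4.273597
  f(1.028813) = -0.997486
  x_3 = 1.028813 - (-0.997486)×(1.028813 - 2.130000)/(-0.997486 - 4.273597)
       = 1.237199
Iteration 3:
  f(1.028813) = -0.997486
  f(1.237199) = -0.817865
  x_4 = 1.237199 - (-0.817865)×(1.237199 - 1.028813)/(-0.817865 - (-0.997486))
       = 2.186039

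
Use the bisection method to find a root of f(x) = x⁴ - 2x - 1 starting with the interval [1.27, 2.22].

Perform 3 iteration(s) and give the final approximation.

f(x) = x⁴ - 2x - 1
Initial interval: [1.27, 2.22]

Iteration 1:
  c_1 = (1.270000 + 2.220000)/2 = 1.745000
  f(c_1) = f(1.745000) = 4.782177
  f(a) × f(c) < 0, new interval: [1.270000, 1.745000]
Iteration 2:
  c_2 = (1.270000 + 1.745000)/2 = 1.507500
  f(c_2) = f(1.507500) = 1.149512
  f(a) × f(c) < 0, new interval: [1.270000, 1.507500]
Iteration 3:
  c_3 = (1.270000 + 1.507500)/2 = 1.388750
  f(c_3) = f(1.388750) = -0.057900
  f(a) × f(c) ≥ 0, new interval: [1.388750, 1.507500]

After 3 iteration(s), the approximation is c_3 = 1.388750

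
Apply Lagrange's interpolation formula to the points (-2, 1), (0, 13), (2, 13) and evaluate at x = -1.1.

Lagrange interpolation formula:
P(x) = Σ yᵢ × Lᵢ(x)
where Lᵢ(x) = Π_{j≠i} (x - xⱼ)/(xᵢ - xⱼ)

L_0(-1.1) = (-1.1 - 0)/(-2 - 0) × (-1.1 - 2)/(-2 - 2) = 0.426250
L_1(-1.1) = (-1.1 - (-2))/(0 - (-2)) × (-1.1 - 2)/(0 - 2) = 0.697500
L_2(-1.1) = (-1.1 - (-2))/(2 - (-2)) × (-1.1 - 0)/(2 - 0) = -0.123750

P(-1.1) = 1×L_0(-1.1) + 13×L_1(-1.1) + 13×L_2(-1.1)
P(-1.1) = 7.885000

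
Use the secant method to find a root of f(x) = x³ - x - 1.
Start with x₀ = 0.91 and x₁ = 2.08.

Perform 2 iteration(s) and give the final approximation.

f(x) = x³ - x - 1
x₀ = 0.91, x₁ = 2.08

Secant formula: x_{n+1} = x_n - f(x_n)(x_n - x_{n-1})/(f(x_n) - f(x_{n-1}))

Iteration 1:
  f(0.910000) = -1.156429
  f(2.080000) = 5.918912
  x_2 = 2.080000 - 5.918912×(2.080000 - 0.910000)/(5.918912 - (-1.156429))
       = 1.101231
Iteration 2:
  f(2.080000) = 5.918912
  f(1.101231) = -0.765758
  x_3 = 1.101231 - (-0.765758)×(1.101231 - 2.080000)/(-0.765758 - 5.918912)
       = 1.213353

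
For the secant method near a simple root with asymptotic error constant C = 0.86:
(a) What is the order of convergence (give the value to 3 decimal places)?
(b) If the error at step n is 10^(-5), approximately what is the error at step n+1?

(a) Secant method has superlinear convergence with order φ = (1+√5)/2 ≈ 1.618.
    This means |e_{n+1}| ≈ C|e_n|^1.618.

(b) With |e_n| = 10^(-5) and C = 0.86:
    |e_{n+1}| ≈ 0.86 × (10^(-5))^1.618 = 0.86 × 10^(-8.09)

(a) ≈ 1.618 (golden ratio); (b) |e_{n+1}| ≈ 6.988e-09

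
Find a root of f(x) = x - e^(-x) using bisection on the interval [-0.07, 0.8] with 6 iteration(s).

f(x) = x - e^(-x)
Initial interval: [-0.07, 0.8]

Iteration 1:
  c_1 = (-0.070000 + 0.800000)/2 = 0.365000
  f(c_1) = f(0.365000) = -0.329197
  f(a) × f(c) ≥ 0, new interval: [0.365000, 0.800000]
Iteration 2:
  c_2 = (0.365000 + 0.800000)/2 = 0.582500
  f(c_2) = f(0.582500) = 0.024000
  f(a) × f(c) < 0, new interval: [0.365000, 0.582500]
Iteration 3:
  c_3 = (0.365000 + 0.582500)/2 = 0.473750
  f(c_3) = f(0.473750) = -0.148913
  f(a) × f(c) ≥ 0, new interval: [0.473750, 0.582500]
Iteration 4:
  c_4 = (0.473750 + 0.582500)/2 = 0.528125
  f(c_4) = f(0.528125) = -0.061585
  f(a) × f(c) ≥ 0, new interval: [0.528125, 0.582500]
Iteration 5:
  c_5 = (0.528125 + 0.582500)/2 = 0.555312
  f(c_5) = f(0.555312) = -0.018580
  f(a) × f(c) ≥ 0, new interval: [0.555312, 0.582500]
Iteration 6:
  c_6 = (0.555312 + 0.582500)/2 = 0.568906
  f(c_6) = f(0.568906) = 0.002762
  f(a) × f(c) < 0, new interval: [0.555312, 0.568906]

After 6 iteration(s), the approximation is c_6 = 0.568906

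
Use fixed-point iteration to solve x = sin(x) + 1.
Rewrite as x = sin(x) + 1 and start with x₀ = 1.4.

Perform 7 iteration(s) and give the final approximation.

Equation: x = sin(x) + 1
Fixed-point form: x = sin(x) + 1
x₀ = 1.4

x_1 = g(1.400000) = 1.985450
x_2 = g(1.985450) = 1.915256
x_3 = g(1.915256) = 1.941258
x_4 = g(1.941258) = 1.932160
x_5 = g(1.932160) = 1.935415
x_6 = g(1.935415) = 1.934260
x_7 = g(1.934260) = 1.934671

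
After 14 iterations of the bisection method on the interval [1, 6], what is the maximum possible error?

Bisection error bound: |error| ≤ (b-a)/2^n
|error| ≤ (6 - 1)/2^14 = 5/2^14
|error| ≤ 0.0003051758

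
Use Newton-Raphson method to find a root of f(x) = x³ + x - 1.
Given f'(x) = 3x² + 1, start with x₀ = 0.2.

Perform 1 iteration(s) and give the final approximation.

f(x) = x³ + x - 1
f'(x) = 3x² + 1
x₀ = 0.2

Newton-Raphson formula: x_{n+1} = x_n - f(x_n)/f'(x_n)

Iteration 1:
  f(0.200000) = -0.792000
  f'(0.200000) = 1.120000
  x_1 = 0.200000 - (-0.792000)/1.120000 = 0.907143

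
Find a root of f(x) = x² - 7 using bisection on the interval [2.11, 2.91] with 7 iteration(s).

f(x) = x² - 7
Initial interval: [2.11, 2.91]

Iteration 1:
  c_1 = (2.110000 + 2.910000)/2 = 2.510000
  f(c_1) = f(2.510000) = -0.699900
  f(a) × f(c) ≥ 0, new interval: [2.510000, 2.910000]
Iteration 2:
  c_2 = (2.510000 + 2.910000)/2 = 2.710000
  f(c_2) = f(2.710000) = 0.344100
  f(a) × f(c) < 0, new interval: [2.510000, 2.710000]
Iteration 3:
  c_3 = (2.510000 + 2.710000)/2 = 2.610000
  f(c_3) = f(2.610000) = -0.187900
  f(a) × f(c) ≥ 0, new interval: [2.610000, 2.710000]
Iteration 4:
  c_4 = (2.610000 + 2.710000)/2 = 2.660000
  f(c_4) = f(2.660000) = 0.075600
  f(a) × f(c) < 0, new interval: [2.610000, 2.660000]
Iteration 5:
  c_5 = (2.610000 + 2.660000)/2 = 2.635000
  f(c_5) = f(2.635000) = -0.056775
  f(a) × f(c) ≥ 0, new interval: [2.635000, 2.660000]
Iteration 6:
  c_6 = (2.635000 + 2.660000)/2 = 2.647500
  f(c_6) = f(2.647500) = 0.009256
  f(a) × f(c) < 0, new interval: [2.635000, 2.647500]
Iteration 7:
  c_7 = (2.635000 + 2.647500)/2 = 2.641250
  f(c_7) = f(2.641250) = -0.023798
  f(a) × f(c) ≥ 0, new interval: [2.641250, 2.647500]

After 7 iteration(s), the approximation is c_7 = 2.641250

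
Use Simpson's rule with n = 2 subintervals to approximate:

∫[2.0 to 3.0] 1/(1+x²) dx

f(x) = 1/(1+x²)
a = 2.0, b = 3.0, n = 2
h = (b - a)/n = 0.500000

Simpson's rule: (h/3)[f(x₀) + 4f(x₁) + 2f(x₂) + ... + f(xₙ)]

x_0 = 2.0000, f(x_0) = 0.200000, coefficient = 1
x_1 = 2.5000, f(x_1) = 0.137931, coefficient = 4
x_2 = 3.0000, f(x_2) = 0.100000, coefficient = 1

I ≈ (0.500000/3) × 0.851724 = 0.141954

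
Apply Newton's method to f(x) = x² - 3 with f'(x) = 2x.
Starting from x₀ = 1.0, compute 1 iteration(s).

f(x) = x² - 3
f'(x) = 2x
x₀ = 1.0

Newton-Raphson formula: x_{n+1} = x_n - f(x_n)/f'(x_n)

Iteration 1:
  f(1.000000) = -2.000000
  f'(1.000000) = 2.000000
  x_1 = 1.000000 - (-2.000000)/2.000000 = 2.000000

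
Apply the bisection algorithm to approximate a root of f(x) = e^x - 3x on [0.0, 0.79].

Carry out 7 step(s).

f(x) = e^x - 3x
Initial interval: [0.0, 0.79]

Iteration 1:
  c_1 = (0.000000 + 0.790000)/2 = 0.395000
  f(c_1) = f(0.395000) = 0.299384
  f(a) × f(c) ≥ 0, new interval: [0.395000, 0.790000]
Iteration 2:
  c_2 = (0.395000 + 0.790000)/2 = 0.592500
  f(c_2) = f(0.592500) = 0.031004
  f(a) × f(c) ≥ 0, new interval: [0.592500, 0.790000]
Iteration 3:
  c_3 = (0.592500 + 0.790000)/2 = 0.691250
  f(c_3) = f(0.691250) = -0.077541
  f(a) × f(c) < 0, new interval: [0.592500, 0.691250]
Iteration 4:
  c_4 = (0.592500 + 0.691250)/2 = 0.641875
  f(c_4) = f(0.641875) = -0.025585
  f(a) × f(c) < 0, new interval: [0.592500, 0.641875]
Iteration 5:
  c_5 = (0.592500 + 0.641875)/2 = 0.617188
  f(c_5) = f(0.617188) = 0.002145
  f(a) × f(c) ≥ 0, new interval: [0.617188, 0.641875]
Iteration 6:
  c_6 = (0.617188 + 0.641875)/2 = 0.629531
  f(c_6) = f(0.629531) = -0.011863
  f(a) × f(c) < 0, new interval: [0.617188, 0.629531]
Iteration 7:
  c_7 = (0.617188 + 0.629531)/2 = 0.623359
  f(c_7) = f(0.623359) = -0.004895
  f(a) × f(c) < 0, new interval: [0.617188, 0.623359]

After 7 iteration(s), the approximation is c_7 = 0.623359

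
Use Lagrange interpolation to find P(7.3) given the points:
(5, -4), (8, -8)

Lagrange interpolation formula:
P(x) = Σ yᵢ × Lᵢ(x)
where Lᵢ(x) = Π_{j≠i} (x - xⱼ)/(xᵢ - xⱼ)

L_0(7.3) = (7.3 - 8)/(5 - 8) = 0.233333
L_1(7.3) = (7.3 - 5)/(8 - 5) = 0.766667

P(7.3) = (-4)×L_0(7.3) + (-8)×L_1(7.3)
P(7.3) = -7.066667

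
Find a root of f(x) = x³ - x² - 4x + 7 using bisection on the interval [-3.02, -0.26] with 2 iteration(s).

f(x) = x³ - x² - 4x + 7
Initial interval: [-3.02, -0.26]

Iteration 1:
  c_1 = (-3.020000 + (-0.260000))/2 = -1.640000
  f(c_1) = f(-1.640000) = 6.459456
  f(a) × f(c) < 0, new interval: [-3.020000, -1.640000]
Iteration 2:
  c_2 = (-3.020000 + (-1.640000))/2 = -2.330000
  f(c_2) = f(-2.330000) = -1.758237
  f(a) × f(c) ≥ 0, new interval: [-2.330000, -1.640000]

After 2 iteration(s), the approximation is c_2 = -2.330000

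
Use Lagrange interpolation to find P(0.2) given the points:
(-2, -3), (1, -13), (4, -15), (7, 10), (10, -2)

Lagrange interpolation formula:
P(x) = Σ yᵢ × Lᵢ(x)
where Lᵢ(x) = Π_{j≠i} (x - xⱼ)/(xᵢ - xⱼ)

L_0(0.2) = (0.2 - 1)/(-2 - 1) × (0.2 - 4)/(-2 - 4) × (0.2 - 7)/(-2 - 7) × (0.2 - 10)/(-2 - 10) = 0.104211
L_1(0.2) = (0.2 - (-2))/(1 - (-2)) × (0.2 - 4)/(1 - 4) × (0.2 - 7)/(1 - 7) × (0.2 - 10)/(1 - 10) = 1.146318
L_2(0.2) = (0.2 - (-2))/(4 - (-2)) × (0.2 - 1)/(4 - 1) × (0.2 - 7)/(4 - 7) × (0.2 - 10)/(4 - 10) = -0.361995
L_3(0.2) = (0.2 - (-2))/(7 - (-2)) × (0.2 - 1)/(7 - 1) × (0.2 - 4)/(7 - 4) × (0.2 - 10)/(7 - 10) = 0.134861
L_4(0.2) = (0.2 - (-2))/(10 - (-2)) × (0.2 - 1)/(10 - 1) × (0.2 - 4)/(10 - 4) × (0.2 - 7)/(10 - 7) = -0.023394

P(0.2) = (-3)×L_0(0.2) + (-13)×L_1(0.2) + (-15)×L_2(0.2) + 10×L_3(0.2) + (-2)×L_4(0.2)
P(0.2) = -8.389439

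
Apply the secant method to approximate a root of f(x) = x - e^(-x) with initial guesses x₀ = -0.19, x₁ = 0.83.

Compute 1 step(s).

f(x) = x - e^(-x)
x₀ = -0.19, x₁ = 0.83

Secant formula: x_{n+1} = x_n - f(x_n)(x_n - x_{n-1})/(f(x_n) - f(x_{n-1}))

Iteration 1:
  f(-0.190000) = -1.399250
  f(0.830000) = 0.393951
  x_2 = 0.830000 - 0.393951×(0.830000 - (-0.190000))/(0.393951 - (-1.399250))
       = 0.605915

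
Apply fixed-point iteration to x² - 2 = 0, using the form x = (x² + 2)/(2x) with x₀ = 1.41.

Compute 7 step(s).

Equation: x² - 2 = 0
Fixed-point form: x = (x² + 2)/(2x)
x₀ = 1.41

x_1 = g(1.410000) = 1.414220
x_2 = g(1.414220) = 1.414214
x_3 = g(1.414214) = 1.414214
x_4 = g(1.414214) = 1.414214
x_5 = g(1.414214) = 1.414214
x_6 = g(1.414214) = 1.414214
x_7 = g(1.414214) = 1.414214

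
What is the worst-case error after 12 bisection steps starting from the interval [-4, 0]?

Bisection error bound: |error| ≤ (b-a)/2^n
|error| ≤ (0 - (-4))/2^12 = 4/2^12
|error| ≤ 0.0009765625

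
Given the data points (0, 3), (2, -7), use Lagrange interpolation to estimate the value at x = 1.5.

Lagrange interpolation formula:
P(x) = Σ yᵢ × Lᵢ(x)
where Lᵢ(x) = Π_{j≠i} (x - xⱼ)/(xᵢ - xⱼ)

L_0(1.5) = (1.5 - 2)/(0 - 2) = 0.250000
L_1(1.5) = (1.5 - 0)/(2 - 0) = 0.750000

P(1.5) = 3×L_0(1.5) + (-7)×L_1(1.5)
P(1.5) = -4.500000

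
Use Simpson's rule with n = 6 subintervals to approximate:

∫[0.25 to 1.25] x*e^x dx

f(x) = x*e^x
a = 0.25, b = 1.25, n = 6
h = (b - a)/n = 0.166667

Simpson's rule: (h/3)[f(x₀) + 4f(x₁) + 2f(x₂) + ... + f(xₙ)]

x_0 = 0.2500, f(x_0) = 0.321006, coefficient = 1
x_1 = 0.4167, f(x_1) = 0.632040, coefficient = 4
x_2 = 0.5833, f(x_2) = 1.045334, coefficient = 2
x_3 = 0.7500, f(x_3) = 1.587750, coefficient = 4
x_4 = 0.9167, f(x_4) = 2.292528, coefficient = 2
x_5 = 1.0833, f(x_5) = 3.200721, coefficient = 4
x_6 = 1.2500, f(x_6) = 4.362929, coefficient = 1

I ≈ (0.166667/3) × 33.041705 = 1.835650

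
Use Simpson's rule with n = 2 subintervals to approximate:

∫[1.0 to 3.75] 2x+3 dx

f(x) = 2x+3
a = 1.0, b = 3.75, n = 2
h = (b - a)/n = 1.375000

Simpson's rule: (h/3)[f(x₀) + 4f(x₁) + 2f(x₂) + ... + f(xₙ)]

x_0 = 1.0000, f(x_0) = 5.000000, coefficient = 1
x_1 = 2.3750, f(x_1) = 7.750000, coefficient = 4
x_2 = 3.7500, f(x_2) = 10.500000, coefficient = 1

I ≈ (1.375000/3) × 46.500000 = 21.312500
Exact value: 21.312500
Error: 0.000000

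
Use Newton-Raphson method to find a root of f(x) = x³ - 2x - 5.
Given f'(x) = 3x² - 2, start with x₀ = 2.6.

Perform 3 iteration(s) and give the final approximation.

f(x) = x³ - 2x - 5
f'(x) = 3x² - 2
x₀ = 2.6

Newton-Raphson formula: x_{n+1} = x_n - f(x_n)/f'(x_n)

Iteration 1:
  f(2.600000) = 7.376000
  f'(2.600000) = 18.280000
  x_1 = 2.600000 - 7.376000/18.280000 = 2.196499
Iteration 2:
  f(2.196499) = 1.204247
  f'(2.196499) = 12.473822
  x_2 = 2.196499 - 1.204247/12.473822 = 2.099957
Iteration 3:
  f(2.099957) = 0.060517
  f'(2.099957) = 11.229458
  x_3 = 2.099957 - 0.060517/11.229458 = 2.094568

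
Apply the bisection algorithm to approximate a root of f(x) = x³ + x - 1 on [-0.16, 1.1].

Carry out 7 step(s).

f(x) = x³ + x - 1
Initial interval: [-0.16, 1.1]

Iteration 1:
  c_1 = (-0.160000 + 1.100000)/2 = 0.470000
  f(c_1) = f(0.470000) = -0.426177
  f(a) × f(c) ≥ 0, new interval: [0.470000, 1.100000]
Iteration 2:
  c_2 = (0.470000 + 1.100000)/2 = 0.785000
  f(c_2) = f(0.785000) = 0.268737
  f(a) × f(c) < 0, new interval: [0.470000, 0.785000]
Iteration 3:
  c_3 = (0.470000 + 0.785000)/2 = 0.627500
  f(c_3) = f(0.627500) = -0.125418
  f(a) × f(c) ≥ 0, new interval: [0.627500, 0.785000]
Iteration 4:
  c_4 = (0.627500 + 0.785000)/2 = 0.706250
  f(c_4) = f(0.706250) = 0.058520
  f(a) × f(c) < 0, new interval: [0.627500, 0.706250]
Iteration 5:
  c_5 = (0.627500 + 0.706250)/2 = 0.666875
  f(c_5) = f(0.666875) = -0.036551
  f(a) × f(c) ≥ 0, new interval: [0.666875, 0.706250]
Iteration 6:
  c_6 = (0.666875 + 0.706250)/2 = 0.686563
  f(c_6) = f(0.686563) = 0.010186
  f(a) × f(c) < 0, new interval: [0.666875, 0.686563]
Iteration 7:
  c_7 = (0.666875 + 0.686563)/2 = 0.676719
  f(c_7) = f(0.676719) = -0.013379
  f(a) × f(c) ≥ 0, new interval: [0.676719, 0.686563]

After 7 iteration(s), the approximation is c_7 = 0.676719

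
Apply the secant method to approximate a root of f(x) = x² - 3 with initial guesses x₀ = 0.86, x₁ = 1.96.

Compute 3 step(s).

f(x) = x² - 3
x₀ = 0.86, x₁ = 1.96

Secant formula: x_{n+1} = x_n - f(x_n)(x_n - x_{n-1})/(f(x_n) - f(x_{n-1}))

Iteration 1:
  f(0.860000) = -2.260400
  f(1.960000) = 0.841600
  x_2 = 1.960000 - 0.841600×(1.960000 - 0.860000)/(0.841600 - (-2.260400))
       = 1.661560
Iteration 2:
  f(1.960000) = 0.841600
  f(1.661560) = -0.239217
  x_3 = 1.661560 - (-0.239217)×(1.661560 - 1.960000)/(-0.239217 - 0.841600)
       = 1.727614
Iteration 3:
  f(1.661560) = -0.239217
  f(1.727614) = -0.015350
  x_4 = 1.727614 - (-0.015350)×(1.727614 - 1.661560)/(-0.015350 - (-0.239217))
       = 1.732143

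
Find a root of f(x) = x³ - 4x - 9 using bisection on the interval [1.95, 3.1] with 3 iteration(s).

f(x) = x³ - 4x - 9
Initial interval: [1.95, 3.1]

Iteration 1:
  c_1 = (1.950000 + 3.100000)/2 = 2.525000
  f(c_1) = f(2.525000) = -3.001547
  f(a) × f(c) ≥ 0, new interval: [2.525000, 3.100000]
Iteration 2:
  c_2 = (2.525000 + 3.100000)/2 = 2.812500
  f(c_2) = f(2.812500) = 1.997314
  f(a) × f(c) < 0, new interval: [2.525000, 2.812500]
Iteration 3:
  c_3 = (2.525000 + 2.812500)/2 = 2.668750
  f(c_3) = f(2.668750) = -0.667558
  f(a) × f(c) ≥ 0, new interval: [2.668750, 2.812500]

After 3 iteration(s), the approximation is c_3 = 2.668750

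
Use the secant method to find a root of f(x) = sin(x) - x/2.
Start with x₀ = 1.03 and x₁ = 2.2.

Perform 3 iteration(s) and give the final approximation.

f(x) = sin(x) - x/2
x₀ = 1.03, x₁ = 2.2

Secant formula: x_{n+1} = x_n - f(x_n)(x_n - x_{n-1})/(f(x_n) - f(x_{n-1}))

Iteration 1:
  f(1.030000) = 0.342299
  f(2.200000) = -0.291504
  x_2 = 2.200000 - (-0.291504)×(2.200000 - 1.030000)/(-0.291504 - 0.342299)
       = 1.661884
Iteration 2:
  f(2.200000) = -0.291504
  f(1.661884) = 0.164912
  x_3 = 1.661884 - 0.164912×(1.661884 - 2.200000)/(0.164912 - (-0.291504))
       = 1.856316
Iteration 3:
  f(1.661884) = 0.164912
  f(1.856316) = 0.031357
  x_4 = 1.856316 - 0.031357×(1.856316 - 1.661884)/(0.031357 - 0.164912)
       = 1.901967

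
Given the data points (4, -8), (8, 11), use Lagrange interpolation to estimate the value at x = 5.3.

Lagrange interpolation formula:
P(x) = Σ yᵢ × Lᵢ(x)
where Lᵢ(x) = Π_{j≠i} (x - xⱼ)/(xᵢ - xⱼ)

L_0(5.3) = (5.3 - 8)/(4 - 8) = 0.675000
L_1(5.3) = (5.3 - 4)/(8 - 4) = 0.325000

P(5.3) = (-8)×L_0(5.3) + 11×L_1(5.3)
P(5.3) = -1.825000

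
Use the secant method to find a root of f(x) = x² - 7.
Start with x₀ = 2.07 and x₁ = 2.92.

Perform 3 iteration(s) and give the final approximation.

f(x) = x² - 7
x₀ = 2.07, x₁ = 2.92

Secant formula: x_{n+1} = x_n - f(x_n)(x_n - x_{n-1})/(f(x_n) - f(x_{n-1}))

Iteration 1:
  f(2.070000) = -2.715100
  f(2.920000) = 1.526400
  x_2 = 2.920000 - 1.526400×(2.920000 - 2.070000)/(1.526400 - (-2.715100))
       = 2.614108
Iteration 2:
  f(2.920000) = 1.526400
  f(2.614108) = -0.166438
  x_3 = 2.614108 - (-0.166438)×(2.614108 - 2.920000)/(-0.166438 - 1.526400)
       = 2.644183
Iteration 3:
  f(2.614108) = -0.166438
  f(2.644183) = -0.008295
  x_4 = 2.644183 - (-0.008295)×(2.644183 - 2.614108)/(-0.008295 - (-0.166438))
       = 2.645761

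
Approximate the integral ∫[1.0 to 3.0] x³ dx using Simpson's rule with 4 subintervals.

f(x) = x³
a = 1.0, b = 3.0, n = 4
h = (b - a)/n = 0.500000

Simpson's rule: (h/3)[f(x₀) + 4f(x₁) + 2f(x₂) + ... + f(xₙ)]

x_0 = 1.0000, f(x_0) = 1.000000, coefficient = 1
x_1 = 1.5000, f(x_1) = 3.375000, coefficient = 4
x_2 = 2.0000, f(x_2) = 8.000000, coefficient = 2
x_3 = 2.5000, f(x_3) = 15.625000, coefficient = 4
x_4 = 3.0000, f(x_4) = 27.000000, coefficient = 1

I ≈ (0.500000/3) × 120.000000 = 20.000000
Exact value: 20.000000
Error: 0.000000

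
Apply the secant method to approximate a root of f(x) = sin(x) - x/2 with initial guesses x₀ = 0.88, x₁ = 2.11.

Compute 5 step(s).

f(x) = sin(x) - x/2
x₀ = 0.88, x₁ = 2.11

Secant formula: x_{n+1} = x_n - f(x_n)(x_n - x_{n-1})/(f(x_n) - f(x_{n-1}))

Iteration 1:
  f(0.880000) = 0.330739
  f(2.110000) = -0.196882
  x_2 = 2.110000 - (-0.196882)×(2.110000 - 0.880000)/(-0.196882 - 0.330739)
       = 1.651025
Iteration 2:
  f(2.110000) = -0.196882
  f(1.651025) = 0.171271
  x_3 = 1.651025 - 0.171271×(1.651025 - 2.110000)/(0.171271 - (-0.196882))
       = 1.864548
Iteration 3:
  f(1.651025) = 0.171271
  f(1.864548) = 0.024891
  x_4 = 1.864548 - 0.024891×(1.864548 - 1.651025)/(0.024891 - 0.171271)
       = 1.900855
Iteration 4:
  f(1.864548) = 0.024891
  f(1.900855) = -0.004404
  x_5 = 1.900855 - (-0.004404)×(1.900855 - 1.864548)/(-0.004404 - 0.024891)
       = 1.895397
Iteration 5:
  f(1.900855) = -0.004404
  f(1.895397) = 0.000080
  x_6 = 1.895397 - 0.000080×(1.895397 - 1.900855)/(0.000080 - (-0.004404))
       = 1.895494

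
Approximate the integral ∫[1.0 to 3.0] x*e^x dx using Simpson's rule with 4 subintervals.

f(x) = x*e^x
a = 1.0, b = 3.0, n = 4
h = (b - a)/n = 0.500000

Simpson's rule: (h/3)[f(x₀) + 4f(x₁) + 2f(x₂) + ... + f(xₙ)]

x_0 = 1.0000, f(x_0) = 2.718282, coefficient = 1
x_1 = 1.5000, f(x_1) = 6.722534, coefficient = 4
x_2 = 2.0000, f(x_2) = 14.778112, coefficient = 2
x_3 = 2.5000, f(x_3) = 30.456235, coefficient = 4
x_4 = 3.0000, f(x_4) = 60.256611, coefficient = 1

I ≈ (0.500000/3) × 241.246191 = 40.207699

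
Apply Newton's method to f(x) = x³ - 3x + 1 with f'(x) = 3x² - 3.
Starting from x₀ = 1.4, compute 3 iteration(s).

f(x) = x³ - 3x + 1
f'(x) = 3x² - 3
x₀ = 1.4

Newton-Raphson formula: x_{n+1} = x_n - f(x_n)/f'(x_n)

Iteration 1:
  f(1.400000) = -0.456000
  f'(1.400000) = 2.880000
  x_1 = 1.400000 - (-0.456000)/2.880000 = 1.558333
Iteration 2:
  f(1.558333) = 0.109261
  f'(1.558333) = 4.285208
  x_2 = 1.558333 - 0.109261/4.285208 = 1.532836
Iteration 3:
  f(1.532836) = 0.003023
  f'(1.532836) = 4.048759
  x_3 = 1.532836 - 0.003023/4.048759 = 1.532090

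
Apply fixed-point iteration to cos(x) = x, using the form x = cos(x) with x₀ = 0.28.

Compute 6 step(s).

Equation: cos(x) = x
Fixed-point form: x = cos(x)
x₀ = 0.28

x_1 = g(0.280000) = 0.961055
x_2 = g(0.961055) = 0.572655
x_3 = g(0.572655) = 0.840465
x_4 = g(0.840465) = 0.667116
x_5 = g(0.667116) = 0.785609
x_6 = g(0.785609) = 0.706958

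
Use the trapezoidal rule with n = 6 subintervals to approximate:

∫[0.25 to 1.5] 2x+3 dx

f(x) = 2x+3
a = 0.25, b = 1.5, n = 6
h = (b - a)/n = 0.208333

Trapezoidal rule: (h/2)[f(x₀) + 2f(x₁) + 2f(x₂) + ... + f(xₙ)]

x_0 = 0.2500, f(x_0) = 3.500000, coefficient = 1
x_1 = 0.4583, f(x_1) = 3.916667, coefficient = 2
x_2 = 0.6667, f(x_2) = 4.333333, coefficient = 2
x_3 = 0.8750, f(x_3) = 4.750000, coefficient = 2
x_4 = 1.0833, f(x_4) = 5.166667, coefficient = 2
x_5 = 1.2917, f(x_5) = 5.583333, coefficient = 2
x_6 = 1.5000, f(x_6) = 6.000000, coefficient = 1

I ≈ (0.208333/2) × 57.000000 = 5.937500
Exact value: 5.937500
Error: 0.000000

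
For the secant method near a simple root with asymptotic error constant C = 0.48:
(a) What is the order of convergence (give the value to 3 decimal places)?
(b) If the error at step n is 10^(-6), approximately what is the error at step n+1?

(a) Secant method has superlinear convergence with order φ = (1+√5)/2 ≈ 1.618.
    This means |e_{n+1}| ≈ C|e_n|^1.618.

(b) With |e_n| = 10^(-6) and C = 0.48:
    |e_{n+1}| ≈ 0.48 × (10^(-6))^1.618 = 0.48 × 10^(-9.71)

(a) ≈ 1.618 (golden ratio); (b) |e_{n+1}| ≈ 9.398e-11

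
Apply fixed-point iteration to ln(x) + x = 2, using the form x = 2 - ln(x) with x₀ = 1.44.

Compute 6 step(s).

Equation: ln(x) + x = 2
Fixed-point form: x = 2 - ln(x)
x₀ = 1.44

x_1 = g(1.440000) = 1.635357
x_2 = g(1.635357) = 1.508139
x_3 = g(1.508139) = 1.589124
x_4 = g(1.589124) = 1.536817
x_5 = g(1.536817) = 1.570286
x_6 = g(1.570286) = 1.548742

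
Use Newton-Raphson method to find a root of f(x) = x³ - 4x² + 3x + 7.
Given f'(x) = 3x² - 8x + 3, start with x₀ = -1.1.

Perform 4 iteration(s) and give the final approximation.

f(x) = x³ - 4x² + 3x + 7
f'(x) = 3x² - 8x + 3
x₀ = -1.1

Newton-Raphson formula: x_{n+1} = x_n - f(x_n)/f'(x_n)

Iteration 1:
  f(-1.100000) = -2.471000
  f'(-1.100000) = 15.430000
  x_1 = -1.100000 - (-2.471000)/15.430000 = -0.939857
Iteration 2:
  f(-0.939857) = -0.183106
  f'(-0.939857) = 13.168855
  x_2 = -0.939857 - (-0.183106)/13.168855 = -0.925953
Iteration 3:
  f(-0.925953) = -0.001316
  f'(-0.925953) = 12.979790
  x_3 = -0.925953 - (-0.001316)/12.979790 = -0.925852
Iteration 4:
  f(-0.925852) = 0.000000
  f'(-0.925852) = 12.978416
  x_4 = -0.925852 - 0.000000/12.978416 = -0.925852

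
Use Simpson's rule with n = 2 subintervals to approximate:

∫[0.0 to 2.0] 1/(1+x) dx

f(x) = 1/(1+x)
a = 0.0, b = 2.0, n = 2
h = (b - a)/n = 1.000000

Simpson's rule: (h/3)[f(x₀) + 4f(x₁) + 2f(x₂) + ... + f(xₙ)]

x_0 = 0.0000, f(x_0) = 1.000000, coefficient = 1
x_1 = 1.0000, f(x_1) = 0.500000, coefficient = 4
x_2 = 2.0000, f(x_2) = 0.333333, coefficient = 1

I ≈ (1.000000/3) × 3.333333 = 1.111111
Exact value: 1.098612
Error: 0.012499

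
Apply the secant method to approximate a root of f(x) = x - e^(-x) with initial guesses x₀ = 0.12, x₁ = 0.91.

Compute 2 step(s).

f(x) = x - e^(-x)
x₀ = 0.12, x₁ = 0.91

Secant formula: x_{n+1} = x_n - f(x_n)(x_n - x_{n-1})/(f(x_n) - f(x_{n-1}))

Iteration 1:
  f(0.120000) = -0.766920
  f(0.910000) = 0.507476
  x_2 = 0.910000 - 0.507476×(0.910000 - 0.120000)/(0.507476 - (-0.766920))
       = 0.595415
Iteration 2:
  f(0.910000) = 0.507476
  f(0.595415) = 0.044081
  x_3 = 0.595415 - 0.044081×(0.595415 - 0.910000)/(0.044081 - 0.507476)
       = 0.565489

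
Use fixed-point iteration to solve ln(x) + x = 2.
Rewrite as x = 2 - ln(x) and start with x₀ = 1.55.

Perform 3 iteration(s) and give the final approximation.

Equation: ln(x) + x = 2
Fixed-point form: x = 2 - ln(x)
x₀ = 1.55

x_1 = g(1.550000) = 1.561745
x_2 = g(1.561745) = 1.554196
x_3 = g(1.554196) = 1.559042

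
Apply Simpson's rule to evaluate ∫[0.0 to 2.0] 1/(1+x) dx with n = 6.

f(x) = 1/(1+x)
a = 0.0, b = 2.0, n = 6
h = (b - a)/n = 0.333333

Simpson's rule: (h/3)[f(x₀) + 4f(x₁) + 2f(x₂) + ... + f(xₙ)]

x_0 = 0.0000, f(x_0) = 1.000000, coefficient = 1
x_1 = 0.3333, f(x_1) = 0.750000, coefficient = 4
x_2 = 0.6667, f(x_2) = 0.600000, coefficient = 2
x_3 = 1.0000, f(x_3) = 0.500000, coefficient = 4
x_4 = 1.3333, f(x_4) = 0.428571, coefficient = 2
x_5 = 1.6667, f(x_5) = 0.375000, coefficient = 4
x_6 = 2.0000, f(x_6) = 0.333333, coefficient = 1

I ≈ (0.333333/3) × 9.890476 = 1.098942
Exact value: 1.098612
Error: 0.000330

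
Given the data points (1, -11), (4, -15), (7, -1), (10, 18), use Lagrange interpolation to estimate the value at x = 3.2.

Lagrange interpolation formula:
P(x) = Σ yᵢ × Lᵢ(x)
where Lᵢ(x) = Π_{j≠i} (x - xⱼ)/(xᵢ - xⱼ)

L_0(3.2) = (3.2 - 4)/(1 - 4) × (3.2 - 7)/(1 - 7) × (3.2 - 10)/(1 - 10) = 0.127605
L_1(3.2) = (3.2 - 1)/(4 - 1) × (3.2 - 7)/(4 - 7) × (3.2 - 10)/(4 - 10) = 1.052741
L_2(3.2) = (3.2 - 1)/(7 - 1) × (3.2 - 4)/(7 - 4) × (3.2 - 10)/(7 - 10) = -0.221630
L_3(3.2) = (3.2 - 1)/(10 - 1) × (3.2 - 4)/(10 - 4) × (3.2 - 7)/(10 - 7) = 0.041284

P(3.2) = (-11)×L_0(3.2) + (-15)×L_1(3.2) + (-1)×L_2(3.2) + 18×L_3(3.2)
P(3.2) = -16.230025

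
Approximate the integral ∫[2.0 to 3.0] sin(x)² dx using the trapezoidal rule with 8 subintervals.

f(x) = sin(x)²
a = 2.0, b = 3.0, n = 8
h = (b - a)/n = 0.125000

Trapezoidal rule: (h/2)[f(x₀) + 2f(x₁) + 2f(x₂) + ... + f(xₙ)]

x_0 = 2.0000, f(x_0) = 0.826822, coefficient = 1
x_1 = 2.1250, f(x_1) = 0.723044, coefficient = 2
x_2 = 2.2500, f(x_2) = 0.605398, coefficient = 2
x_3 = 2.3750, f(x_3) = 0.481199, coefficient = 2
x_4 = 2.5000, f(x_4) = 0.358169, coefficient = 2
x_5 = 2.6250, f(x_5) = 0.243957, coefficient = 2
x_6 = 2.7500, f(x_6) = 0.145665, coefficient = 2
x_7 = 2.8750, f(x_7) = 0.069404, coefficient = 2
x_8 = 3.0000, f(x_8) = 0.019915, coefficient = 1

I ≈ (0.125000/2) × 6.100408 = 0.381275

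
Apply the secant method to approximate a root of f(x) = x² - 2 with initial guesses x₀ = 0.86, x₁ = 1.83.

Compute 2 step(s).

f(x) = x² - 2
x₀ = 0.86, x₁ = 1.83

Secant formula: x_{n+1} = x_n - f(x_n)(x_n - x_{n-1})/(f(x_n) - f(x_{n-1}))

Iteration 1:
  f(0.860000) = -1.260400
  f(1.830000) = 1.348900
  x_2 = 1.830000 - 1.348900×(1.830000 - 0.860000)/(1.348900 - (-1.260400))
       = 1.328550
Iteration 2:
  f(1.830000) = 1.348900
  f(1.328550) = -0.234954
  x_3 = 1.328550 - (-0.234954)×(1.328550 - 1.830000)/(-0.234954 - 1.348900)
       = 1.402937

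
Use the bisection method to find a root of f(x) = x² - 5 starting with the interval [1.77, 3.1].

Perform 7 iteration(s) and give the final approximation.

f(x) = x² - 5
Initial interval: [1.77, 3.1]

Iteration 1:
  c_1 = (1.770000 + 3.100000)/2 = 2.435000
  f(c_1) = f(2.435000) = 0.929225
  f(a) × f(c) < 0, new interval: [1.770000, 2.435000]
Iteration 2:
  c_2 = (1.770000 + 2.435000)/2 = 2.102500
  f(c_2) = f(2.102500) = -0.579494
  f(a) × f(c) ≥ 0, new interval: [2.102500, 2.435000]
Iteration 3:
  c_3 = (2.102500 + 2.435000)/2 = 2.268750
  f(c_3) = f(2.268750) = 0.147227
  f(a) × f(c) < 0, new interval: [2.102500, 2.268750]
Iteration 4:
  c_4 = (2.102500 + 2.268750)/2 = 2.185625
  f(c_4) = f(2.185625) = -0.223043
  f(a) × f(c) ≥ 0, new interval: [2.185625, 2.268750]
Iteration 5:
  c_5 = (2.185625 + 2.268750)/2 = 2.227187
  f(c_5) = f(2.227187) = -0.039636
  f(a) × f(c) ≥ 0, new interval: [2.227187, 2.268750]
Iteration 6:
  c_6 = (2.227187 + 2.268750)/2 = 2.247969
  f(c_6) = f(2.247969) = 0.053364
  f(a) × f(c) < 0, new interval: [2.227187, 2.247969]
Iteration 7:
  c_7 = (2.227187 + 2.247969)/2 = 2.237578
  f(c_7) = f(2.237578) = 0.006756
  f(a) × f(c) < 0, new interval: [2.227187, 2.237578]

After 7 iteration(s), the approximation is c_7 = 2.237578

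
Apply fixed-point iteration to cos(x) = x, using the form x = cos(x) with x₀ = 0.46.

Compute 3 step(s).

Equation: cos(x) = x
Fixed-point form: x = cos(x)
x₀ = 0.46

x_1 = g(0.460000) = 0.896052
x_2 = g(0.896052) = 0.624697
x_3 = g(0.624697) = 0.811140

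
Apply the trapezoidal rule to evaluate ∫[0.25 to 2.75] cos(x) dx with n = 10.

f(x) = cos(x)
a = 0.25, b = 2.75, n = 10
h = (b - a)/n = 0.250000

Trapezoidal rule: (h/2)[f(x₀) + 2f(x₁) + 2f(x₂) + ... + f(xₙ)]

x_0 = 0.2500, f(x_0) = 0.968912, coefficient = 1
x_1 = 0.5000, f(x_1) = 0.877583, coefficient = 2
x_2 = 0.7500, f(x_2) = 0.731689, coefficient = 2
x_3 = 1.0000, f(x_3) = 0.540302, coefficient = 2
x_4 = 1.2500, f(x_4) = 0.315322, coefficient = 2
x_5 = 1.5000, f(x_5) = 0.070737, coefficient = 2
x_6 = 1.7500, f(x_6) = -0.178246, coefficient = 2
x_7 = 2.0000, f(x_7) = -0.416147, coefficient = 2
x_8 = 2.2500, f(x_8) = -0.628174, coefficient = 2
x_9 = 2.5000, f(x_9) = -0.801144, coefficient = 2
x_10 = 2.7500, f(x_10) = -0.924302, coefficient = 1

I ≈ (0.250000/2) × 1.068456 = 0.133557
Exact value: 0.134257
Error: 0.000700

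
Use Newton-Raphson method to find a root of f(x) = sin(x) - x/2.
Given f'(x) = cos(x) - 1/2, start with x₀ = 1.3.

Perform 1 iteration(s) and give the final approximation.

f(x) = sin(x) - x/2
f'(x) = cos(x) - 1/2
x₀ = 1.3

Newton-Raphson formula: x_{n+1} = x_n - f(x_n)/f'(x_n)

Iteration 1:
  f(1.300000) = 0.313558
  f'(1.300000) = -0.232501
  x_1 = 1.300000 - 0.313558/(-0.232501) = 2.648631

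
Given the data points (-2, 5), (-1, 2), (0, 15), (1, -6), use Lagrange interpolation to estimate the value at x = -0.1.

Lagrange interpolation formula:
P(x) = Σ yᵢ × Lᵢ(x)
where Lᵢ(x) = Π_{j≠i} (x - xⱼ)/(xᵢ - xⱼ)

L_0(-0.1) = (-0.1 - (-1))/(-2 - (-1)) × (-0.1 - 0)/(-2 - 0) × (-0.1 - 1)/(-2 - 1) = -0.016500
L_1(-0.1) = (-0.1 - (-2))/(-1 - (-2)) × (-0.1 - 0)/(-1 - 0) × (-0.1 - 1)/(-1 - 1) = 0.104500
L_2(-0.1) = (-0.1 - (-2))/(0 - (-2)) × (-0.1 - (-1))/(0 - (-1)) × (-0.1 - 1)/(0 - 1) = 0.940500
L_3(-0.1) = (-0.1 - (-2))/(1 - (-2)) × (-0.1 - (-1))/(1 - (-1)) × (-0.1 - 0)/(1 - 0) = -0.028500

P(-0.1) = 5×L_0(-0.1) + 2×L_1(-0.1) + 15×L_2(-0.1) + (-6)×L_3(-0.1)
P(-0.1) = 14.405000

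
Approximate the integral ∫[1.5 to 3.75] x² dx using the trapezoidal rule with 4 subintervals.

f(x) = x²
a = 1.5, b = 3.75, n = 4
h = (b - a)/n = 0.562500

Trapezoidal rule: (h/2)[f(x₀) + 2f(x₁) + 2f(x₂) + ... + f(xₙ)]

x_0 = 1.5000, f(x_0) = 2.250000, coefficient = 1
x_1 = 2.0625, f(x_1) = 4.253906, coefficient = 2
x_2 = 2.6250, f(x_2) = 6.890625, coefficient = 2
x_3 = 3.1875, f(x_3) = 10.160156, coefficient = 2
x_4 = 3.7500, f(x_4) = 14.062500, coefficient = 1

I ≈ (0.562500/2) × 58.921875 = 16.571777
Exact value: 16.453125
Error: 0.118652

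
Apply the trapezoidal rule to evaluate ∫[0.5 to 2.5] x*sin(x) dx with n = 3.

f(x) = x*sin(x)
a = 0.5, b = 2.5, n = 3
h = (b - a)/n = 0.666667

Trapezoidal rule: (h/2)[f(x₀) + 2f(x₁) + 2f(x₂) + ... + f(xₙ)]

x_0 = 0.5000, f(x_0) = 0.239713, coefficient = 1
x_1 = 1.1667, f(x_1) = 1.072686, coefficient = 2
x_2 = 1.8333, f(x_2) = 1.770514, coefficient = 2
x_3 = 2.5000, f(x_3) = 1.496180, coefficient = 1

I ≈ (0.666667/2) × 7.422292 = 2.474097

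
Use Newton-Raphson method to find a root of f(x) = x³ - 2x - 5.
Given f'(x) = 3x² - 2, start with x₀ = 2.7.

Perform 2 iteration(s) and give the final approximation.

f(x) = x³ - 2x - 5
f'(x) = 3x² - 2
x₀ = 2.7

Newton-Raphson formula: x_{n+1} = x_n - f(x_n)/f'(x_n)

Iteration 1:
  f(2.700000) = 9.283000
  f'(2.700000) = 19.870000
  x_1 = 2.700000 - 9.283000/19.870000 = 2.232813
Iteration 2:
  f(2.232813) = 1.665964
  f'(2.232813) = 12.956366
  x_2 = 2.232813 - 1.665964/12.956366 = 2.104231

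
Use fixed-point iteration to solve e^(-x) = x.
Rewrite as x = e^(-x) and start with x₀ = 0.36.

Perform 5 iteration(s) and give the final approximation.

Equation: e^(-x) = x
Fixed-point form: x = e^(-x)
x₀ = 0.36

x_1 = g(0.360000) = 0.697676
x_2 = g(0.697676) = 0.497741
x_3 = g(0.497741) = 0.607903
x_4 = g(0.607903) = 0.544492
x_5 = g(0.544492) = 0.580137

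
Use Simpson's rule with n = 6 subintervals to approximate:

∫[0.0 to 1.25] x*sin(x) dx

f(x) = x*sin(x)
a = 0.0, b = 1.25, n = 6
h = (b - a)/n = 0.208333

Simpson's rule: (h/3)[f(x₀) + 4f(x₁) + 2f(x₂) + ... + f(xₙ)]

x_0 = 0.0000, f(x_0) = 0.000000, coefficient = 1
x_1 = 0.2083, f(x_1) = 0.043089, coefficient = 4
x_2 = 0.4167, f(x_2) = 0.168631, coefficient = 2
x_3 = 0.6250, f(x_3) = 0.365686, coefficient = 4
x_4 = 0.8333, f(x_4) = 0.616814, coefficient = 2
x_5 = 1.0417, f(x_5) = 0.899215, coefficient = 4
x_6 = 1.2500, f(x_6) = 1.186231, coefficient = 1

I ≈ (0.208333/3) × 7.989084 = 0.554797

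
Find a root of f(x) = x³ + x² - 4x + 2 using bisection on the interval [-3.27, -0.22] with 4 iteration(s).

f(x) = x³ + x² - 4x + 2
Initial interval: [-3.27, -0.22]

Iteration 1:
  c_1 = (-3.270000 + (-0.220000))/2 = -1.745000
  f(c_1) = f(-1.745000) = 6.711456
  f(a) × f(c) < 0, new interval: [-3.270000, -1.745000]
Iteration 2:
  c_2 = (-3.270000 + (-1.745000))/2 = -2.507500
  f(c_2) = f(-2.507500) = 2.551509
  f(a) × f(c) < 0, new interval: [-3.270000, -2.507500]
Iteration 3:
  c_3 = (-3.270000 + (-2.507500))/2 = -2.888750
  f(c_3) = f(-2.888750) = -2.206386
  f(a) × f(c) ≥ 0, new interval: [-2.888750, -2.507500]
Iteration 4:
  c_4 = (-2.888750 + (-2.507500))/2 = -2.698125
  f(c_4) = f(-2.698125) = 0.430356
  f(a) × f(c) < 0, new interval: [-2.888750, -2.698125]

After 4 iteration(s), the approximation is c_4 = -2.698125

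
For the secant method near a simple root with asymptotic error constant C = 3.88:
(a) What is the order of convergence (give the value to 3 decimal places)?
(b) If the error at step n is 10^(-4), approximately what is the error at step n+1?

(a) Secant method has superlinear convergence with order φ = (1+√5)/2 ≈ 1.618.
    This means |e_{n+1}| ≈ C|e_n|^1.618.

(b) With |e_n| = 10^(-4) and C = 3.88:
    |e_{n+1}| ≈ 3.88 × (10^(-4))^1.618 = 3.88 × 10^(-6.47)

(a) ≈ 1.618 (golden ratio); (b) |e_{n+1}| ≈ 1.308e-06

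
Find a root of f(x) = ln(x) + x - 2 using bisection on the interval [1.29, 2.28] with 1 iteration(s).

f(x) = ln(x) + x - 2
Initial interval: [1.29, 2.28]

Iteration 1:
  c_1 = (1.290000 + 2.280000)/2 = 1.785000
  f(c_1) = f(1.785000) = 0.364418
  f(a) × f(c) < 0, new interval: [1.290000, 1.785000]

After 1 iteration(s), the approximation is c_1 = 1.785000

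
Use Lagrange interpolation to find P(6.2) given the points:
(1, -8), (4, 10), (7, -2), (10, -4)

Lagrange interpolation formula:
P(x) = Σ yᵢ × Lᵢ(x)
where Lᵢ(x) = Π_{j≠i} (x - xⱼ)/(xᵢ - xⱼ)

L_0(6.2) = (6.2 - 4)/(1 - 4) × (6.2 - 7)/(1 - 7) × (6.2 - 10)/(1 - 10) = -0.041284
L_1(6.2) = (6.2 - 1)/(4 - 1) × (6.2 - 7)/(4 - 7) × (6.2 - 10)/(4 - 10) = 0.292741
L_2(6.2) = (6.2 - 1)/(7 - 1) × (6.2 - 4)/(7 - 4) × (6.2 - 10)/(7 - 10) = 0.805037
L_3(6.2) = (6.2 - 1)/(10 - 1) × (6.2 - 4)/(10 - 4) × (6.2 - 7)/(10 - 7) = -0.056494

P(6.2) = (-8)×L_0(6.2) + 10×L_1(6.2) + (-2)×L_2(6.2) + (-4)×L_3(6.2)
P(6.2) = 1.873580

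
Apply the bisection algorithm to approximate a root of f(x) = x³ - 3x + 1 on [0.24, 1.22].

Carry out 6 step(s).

f(x) = x³ - 3x + 1
Initial interval: [0.24, 1.22]

Iteration 1:
  c_1 = (0.240000 + 1.220000)/2 = 0.730000
  f(c_1) = f(0.730000) = -0.800983
  f(a) × f(c) < 0, new interval: [0.240000, 0.730000]
Iteration 2:
  c_2 = (0.240000 + 0.730000)/2 = 0.485000
  f(c_2) = f(0.485000) = -0.340916
  f(a) × f(c) < 0, new interval: [0.240000, 0.485000]
Iteration 3:
  c_3 = (0.240000 + 0.485000)/2 = 0.362500
  f(c_3) = f(0.362500) = -0.039865
  f(a) × f(c) < 0, new interval: [0.240000, 0.362500]
Iteration 4:
  c_4 = (0.240000 + 0.362500)/2 = 0.301250
  f(c_4) = f(0.301250) = 0.123589
  f(a) × f(c) ≥ 0, new interval: [0.301250, 0.362500]
Iteration 5:
  c_5 = (0.301250 + 0.362500)/2 = 0.331875
  f(c_5) = f(0.331875) = 0.040928
  f(a) × f(c) ≥ 0, new interval: [0.331875, 0.362500]
Iteration 6:
  c_6 = (0.331875 + 0.362500)/2 = 0.347187
  f(c_6) = f(0.347187) = 0.000287
  f(a) × f(c) ≥ 0, new interval: [0.347187, 0.362500]

After 6 iteration(s), the approximation is c_6 = 0.347187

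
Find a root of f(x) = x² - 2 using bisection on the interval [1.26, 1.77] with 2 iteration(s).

f(x) = x² - 2
Initial interval: [1.26, 1.77]

Iteration 1:
  c_1 = (1.260000 + 1.770000)/2 = 1.515000
  f(c_1) = f(1.515000) = 0.295225
  f(a) × f(c) < 0, new interval: [1.260000, 1.515000]
Iteration 2:
  c_2 = (1.260000 + 1.515000)/2 = 1.387500
  f(c_2) = f(1.387500) = -0.074844
  f(a) × f(c) ≥ 0, new interval: [1.387500, 1.515000]

After 2 iteration(s), the approximation is c_2 = 1.387500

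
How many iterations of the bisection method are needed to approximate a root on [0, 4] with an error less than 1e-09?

We need (b-a)/2^n ≤ 1e-09
(4 - 0)/2^n ≤ 1e-09
4/2^n ≤ 1e-09
2^n ≥ 4000000000
n ≥ log₂(4000000000) = 31.90
n ≥ 32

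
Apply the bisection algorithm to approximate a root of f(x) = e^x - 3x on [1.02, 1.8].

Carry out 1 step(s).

f(x) = e^x - 3x
Initial interval: [1.02, 1.8]

Iteration 1:
  c_1 = (1.020000 + 1.800000)/2 = 1.410000
  f(c_1) = f(1.410000) = -0.134045
  f(a) × f(c) ≥ 0, new interval: [1.410000, 1.800000]

After 1 iteration(s), the approximation is c_1 = 1.410000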